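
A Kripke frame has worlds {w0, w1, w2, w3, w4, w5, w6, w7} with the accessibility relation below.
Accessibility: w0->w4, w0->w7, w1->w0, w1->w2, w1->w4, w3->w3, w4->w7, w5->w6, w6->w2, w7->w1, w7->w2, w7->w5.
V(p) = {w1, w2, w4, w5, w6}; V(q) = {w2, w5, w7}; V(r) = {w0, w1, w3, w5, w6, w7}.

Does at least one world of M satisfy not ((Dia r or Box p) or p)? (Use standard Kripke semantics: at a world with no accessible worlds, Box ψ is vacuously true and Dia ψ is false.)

Let φ = not ((Dia r or Box p) or p). Evaluate φ at each world:
  w0 (successors {w4, w7}): φ is false.
  w1 (successors {w0, w2, w4}): φ is false.
  w2 (successors ∅): φ is false.
  w3 (successors {w3}): φ is false.
  w4 (successors {w7}): φ is false.
  w5 (successors {w6}): φ is false.
  w6 (successors {w2}): φ is false.
  w7 (successors {w1, w2, w5}): φ is false.
For instance, at w0:
  At w0: (Dia r or Box p) or p is true, so not ((Dia r or Box p) or p) is false.
    At w0: Dia r or Box p is true, p is false, so (Dia r or Box p) or p is true.
      At w0: Dia r is true, Box p is false, so Dia r or Box p is true.

No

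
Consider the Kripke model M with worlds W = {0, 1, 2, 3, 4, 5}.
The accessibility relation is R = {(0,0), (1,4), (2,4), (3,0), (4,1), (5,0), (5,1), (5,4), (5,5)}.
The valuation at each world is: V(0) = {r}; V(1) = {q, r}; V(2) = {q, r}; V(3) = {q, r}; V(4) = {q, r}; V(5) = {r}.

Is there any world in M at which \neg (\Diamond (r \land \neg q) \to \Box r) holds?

No

Recall that \Box ψ holds at a world iff ψ holds at every accessible world, and \Diamond ψ holds iff ψ holds at some accessible world.
Let φ = \neg (\Diamond (r \land \neg q) \to \Box r). Evaluate φ at each world:
  0 (successors {0}): φ is false.
  1 (successors {4}): φ is false.
  2 (successors {4}): φ is false.
  3 (successors {0}): φ is false.
  4 (successors {1}): φ is false.
  5 (successors {0, 1, 4, 5}): φ is false.
For instance, at 1:
  At 1: \Diamond (r \land \neg q) \to \Box r is true, so \neg (\Diamond (r \land \neg q) \to \Box r) is false.
    At 1: \Diamond (r \land \neg q) is false, \Box r is true, so \Diamond (r \land \neg q) \to \Box r is true.
      At 1: \Diamond (r \land \neg q) requires r \land \neg q at some successor in {4}.
        At 4: r \land \neg q is false.
      So \Diamond (r \land \neg q) is false at 1.
      At 1: \Box r requires r at every successor {4}.
        At 4: r is true.
      So \Box r is true at 1.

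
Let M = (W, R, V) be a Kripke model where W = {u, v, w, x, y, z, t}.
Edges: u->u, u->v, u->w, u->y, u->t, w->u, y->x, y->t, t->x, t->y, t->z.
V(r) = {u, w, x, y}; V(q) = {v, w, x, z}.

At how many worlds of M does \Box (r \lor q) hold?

Let φ = \Box (r \lor q). Evaluate φ at each world:
  u (successors {u, v, w, y, t}): φ is false.
  v (successors ∅): φ is true.
  w (successors {u}): φ is true.
  x (successors ∅): φ is true.
  y (successors {x, t}): φ is false.
  z (successors ∅): φ is true.
  t (successors {x, y, z}): φ is true.
For instance, at t:
  At t: \Box (r \lor q) requires r \lor q at every successor {x, y, z}.
    At x: r \lor q is true.
    At y: r \lor q is true.
    At z: r \lor q is true.
  So \Box (r \lor q) is true at t.
Satisfying worlds: {v, w, x, z, t}

5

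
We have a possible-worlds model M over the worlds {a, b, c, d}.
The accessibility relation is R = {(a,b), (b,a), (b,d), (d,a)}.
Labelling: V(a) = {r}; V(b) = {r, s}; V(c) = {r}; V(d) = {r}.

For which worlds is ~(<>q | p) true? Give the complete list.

a, b, c, d

Let φ = ~(<>q | p). Evaluate φ at each world:
  a (successors {b}): φ is true.
  b (successors {a, d}): φ is true.
  c (successors ∅): φ is true.
  d (successors {a}): φ is true.
For instance, at b:
  At b: <>q | p is false, so ~(<>q | p) is true.
    At b: <>q is false, p is false, so <>q | p is false.
      At b: <>q requires q at some successor in {a, d}.
        At a: q is false.
        At d: q is false.
      So <>q is false at b.
Satisfying worlds: {a, b, c, d}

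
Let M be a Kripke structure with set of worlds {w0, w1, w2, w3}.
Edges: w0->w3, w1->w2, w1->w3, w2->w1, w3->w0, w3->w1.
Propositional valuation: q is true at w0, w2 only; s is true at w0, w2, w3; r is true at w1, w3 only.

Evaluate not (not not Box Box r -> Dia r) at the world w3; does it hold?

At w3: not not Box Box r -> Dia r is true, so not (not not Box Box r -> Dia r) is false.
  At w3: not not Box Box r is false, Dia r is true, so not not Box Box r -> Dia r is true.
    At w3: not Box Box r is true, so not not Box Box r is false.
      At w3: Box Box r is false, so not Box Box r is true.
    At w3: Dia r requires r at some successor in {w0, w1}.
      r holds at w1, so Dia r is true at w3.

No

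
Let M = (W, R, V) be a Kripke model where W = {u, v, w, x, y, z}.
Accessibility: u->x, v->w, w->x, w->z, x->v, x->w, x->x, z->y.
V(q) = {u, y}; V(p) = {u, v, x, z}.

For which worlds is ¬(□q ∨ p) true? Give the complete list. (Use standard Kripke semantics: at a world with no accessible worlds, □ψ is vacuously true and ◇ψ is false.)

Recall that □ψ holds at a world iff ψ holds at every accessible world, and ◇ψ holds iff ψ holds at some accessible world.
Let φ = ¬(□q ∨ p). Evaluate φ at each world:
  u (successors {x}): φ is false.
  v (successors {w}): φ is false.
  w (successors {x, z}): φ is true.
  x (successors {v, w, x}): φ is false.
  y (successors ∅): φ is false.
  z (successors {y}): φ is false.
For instance, at v:
  At v: □q ∨ p is true, so ¬(□q ∨ p) is false.
    At v: □q is false, p is true, so □q ∨ p is true.
      At v: □q requires q at every successor {w}.
        q fails at w, so □q is false at v.
Satisfying worlds: {w}

w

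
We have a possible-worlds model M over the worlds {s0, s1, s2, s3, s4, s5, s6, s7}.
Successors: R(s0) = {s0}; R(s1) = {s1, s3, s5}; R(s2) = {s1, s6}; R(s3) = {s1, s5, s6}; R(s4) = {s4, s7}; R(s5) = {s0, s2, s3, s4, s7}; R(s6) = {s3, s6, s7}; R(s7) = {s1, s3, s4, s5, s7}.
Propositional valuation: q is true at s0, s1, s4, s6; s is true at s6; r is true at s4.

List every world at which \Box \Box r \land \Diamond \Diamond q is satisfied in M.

none

Recall that \Box ψ holds at a world iff ψ holds at every accessible world, and \Diamond ψ holds iff ψ holds at some accessible world.
Let φ = \Box \Box r \land \Diamond \Diamond q. Evaluate φ at each world:
  s0 (successors {s0}): φ is false.
  s1 (successors {s1, s3, s5}): φ is false.
  s2 (successors {s1, s6}): φ is false.
  s3 (successors {s1, s5, s6}): φ is false.
  s4 (successors {s4, s7}): φ is false.
  s5 (successors {s0, s2, s3, s4, s7}): φ is false.
  s6 (successors {s3, s6, s7}): φ is false.
  s7 (successors {s1, s3, s4, s5, s7}): φ is false.
For instance, at s1:
  At s1: \Box \Box r is false, \Diamond \Diamond q is true, so \Box \Box r \land \Diamond \Diamond q is false.
    At s1: \Box \Box r requires \Box r at every successor {s1, s3, s5}.
      \Box r fails at s1, so \Box \Box r is false at s1.
    At s1: \Diamond \Diamond q requires \Diamond q at some successor in {s1, s3, s5}.
      \Diamond q holds at s1, so \Diamond \Diamond q is true at s1.
Satisfying worlds: none.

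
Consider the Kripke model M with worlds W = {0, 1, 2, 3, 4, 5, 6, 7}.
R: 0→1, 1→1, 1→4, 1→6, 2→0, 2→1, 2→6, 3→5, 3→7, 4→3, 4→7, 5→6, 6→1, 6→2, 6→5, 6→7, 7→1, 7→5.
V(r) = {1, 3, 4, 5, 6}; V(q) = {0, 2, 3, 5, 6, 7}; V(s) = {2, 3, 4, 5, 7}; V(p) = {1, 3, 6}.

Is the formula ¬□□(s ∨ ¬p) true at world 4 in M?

At 4: □□(s ∨ ¬p) is false, so ¬□□(s ∨ ¬p) is true.
  At 4: □□(s ∨ ¬p) requires □(s ∨ ¬p) at every successor {3, 7}.
    □(s ∨ ¬p) fails at 7, so □□(s ∨ ¬p) is false at 4.
      At 7: □(s ∨ ¬p) requires s ∨ ¬p at every successor {1, 5}.
        s ∨ ¬p fails at 1, so □(s ∨ ¬p) is false at 7.

Yes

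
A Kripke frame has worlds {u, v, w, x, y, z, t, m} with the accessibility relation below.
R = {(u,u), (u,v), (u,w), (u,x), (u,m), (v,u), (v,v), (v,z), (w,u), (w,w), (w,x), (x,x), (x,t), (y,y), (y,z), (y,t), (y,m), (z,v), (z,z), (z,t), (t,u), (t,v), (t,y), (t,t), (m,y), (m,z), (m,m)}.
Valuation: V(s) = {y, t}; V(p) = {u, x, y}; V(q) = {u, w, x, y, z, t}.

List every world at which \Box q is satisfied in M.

Let φ = \Box q. Evaluate φ at each world:
  u (successors {u, v, w, x, m}): φ is false.
  v (successors {u, v, z}): φ is false.
  w (successors {u, w, x}): φ is true.
  x (successors {x, t}): φ is true.
  y (successors {y, z, t, m}): φ is false.
  z (successors {v, z, t}): φ is false.
  t (successors {u, v, y, t}): φ is false.
  m (successors {y, z, m}): φ is false.
For instance, at x:
  At x: \Box q requires q at every successor {x, t}.
    At x: q is true.
    At t: q is true.
  So \Box q is true at x.
Satisfying worlds: {w, x}

w, x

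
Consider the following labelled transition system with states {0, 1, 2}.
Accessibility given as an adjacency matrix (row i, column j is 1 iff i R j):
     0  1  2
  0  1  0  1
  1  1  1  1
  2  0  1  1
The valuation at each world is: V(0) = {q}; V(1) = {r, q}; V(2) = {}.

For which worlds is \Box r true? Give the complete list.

Let φ = \Box r. Evaluate φ at each world:
  0 (successors {0, 2}): φ is false.
  1 (successors {0, 1, 2}): φ is false.
  2 (successors {1, 2}): φ is false.
For instance, at 1:
  At 1: \Box r requires r at every successor {0, 1, 2}.
    r fails at 0, so \Box r is false at 1.
Satisfying worlds: none.

none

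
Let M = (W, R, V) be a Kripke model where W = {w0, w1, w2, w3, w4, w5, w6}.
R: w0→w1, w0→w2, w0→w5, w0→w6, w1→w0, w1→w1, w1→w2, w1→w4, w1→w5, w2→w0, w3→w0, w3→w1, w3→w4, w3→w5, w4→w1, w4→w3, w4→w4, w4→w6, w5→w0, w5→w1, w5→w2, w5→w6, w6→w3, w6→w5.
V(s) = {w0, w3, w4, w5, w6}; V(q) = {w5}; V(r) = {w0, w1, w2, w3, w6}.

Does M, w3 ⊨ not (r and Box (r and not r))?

At w3: r and Box (r and not r) is false, so not (r and Box (r and not r)) is true.
  At w3: r is true, Box (r and not r) is false, so r and Box (r and not r) is false.
    At w3: Box (r and not r) requires r and not r at every successor {w0, w1, w4, w5}.
      r and not r fails at w0, so Box (r and not r) is false at w3.

Yes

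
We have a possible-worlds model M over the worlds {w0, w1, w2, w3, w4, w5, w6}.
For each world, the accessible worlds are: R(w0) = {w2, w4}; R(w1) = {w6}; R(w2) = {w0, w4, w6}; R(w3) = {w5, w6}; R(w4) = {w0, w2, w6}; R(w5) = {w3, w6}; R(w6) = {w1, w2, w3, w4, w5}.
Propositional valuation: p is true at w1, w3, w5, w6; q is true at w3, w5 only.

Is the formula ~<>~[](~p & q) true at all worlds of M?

No

Let φ = ~<>~[](~p & q). Evaluate φ at each world:
  w0 (successors {w2, w4}): φ is false.
  w1 (successors {w6}): φ is false.
  w2 (successors {w0, w4, w6}): φ is false.
  w3 (successors {w5, w6}): φ is false.
  w4 (successors {w0, w2, w6}): φ is false.
  w5 (successors {w3, w6}): φ is false.
  w6 (successors {w1, w2, w3, w4, w5}): φ is false.
Detail at w0 (counterexample):
  At w0: <>~[](~p & q) is true, so ~<>~[](~p & q) is false.
    At w0: <>~[](~p & q) requires ~[](~p & q) at some successor in {w2, w4}.
      ~[](~p & q) holds at w2, so <>~[](~p & q) is true at w0.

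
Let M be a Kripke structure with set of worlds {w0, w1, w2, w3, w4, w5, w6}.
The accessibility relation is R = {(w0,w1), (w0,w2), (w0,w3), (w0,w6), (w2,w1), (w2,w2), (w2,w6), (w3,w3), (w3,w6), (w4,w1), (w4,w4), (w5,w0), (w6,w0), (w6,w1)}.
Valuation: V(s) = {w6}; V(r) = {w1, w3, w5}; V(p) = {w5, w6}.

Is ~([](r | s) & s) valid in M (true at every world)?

Let φ = ~([](r | s) & s). Evaluate φ at each world:
  w0 (successors {w1, w2, w3, w6}): φ is true.
  w1 (successors ∅): φ is true.
  w2 (successors {w1, w2, w6}): φ is true.
  w3 (successors {w3, w6}): φ is true.
  w4 (successors {w1, w4}): φ is true.
  w5 (successors {w0}): φ is true.
  w6 (successors {w0, w1}): φ is true.
For instance, at w5:
  At w5: [](r | s) & s is false, so ~([](r | s) & s) is true.
    At w5: [](r | s) is false, s is false, so [](r | s) & s is false.
      At w5: [](r | s) requires r | s at every successor {w0}.
        r | s fails at w0, so [](r | s) is false at w5.

Yes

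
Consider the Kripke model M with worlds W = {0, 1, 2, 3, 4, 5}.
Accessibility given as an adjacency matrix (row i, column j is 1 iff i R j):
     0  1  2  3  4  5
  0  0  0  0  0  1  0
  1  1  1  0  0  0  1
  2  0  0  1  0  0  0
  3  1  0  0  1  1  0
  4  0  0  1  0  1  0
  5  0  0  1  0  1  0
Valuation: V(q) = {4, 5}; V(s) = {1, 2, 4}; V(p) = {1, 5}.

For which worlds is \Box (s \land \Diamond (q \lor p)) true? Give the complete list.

0

Let φ = \Box (s \land \Diamond (q \lor p)). Evaluate φ at each world:
  0 (successors {4}): φ is true.
  1 (successors {0, 1, 5}): φ is false.
  2 (successors {2}): φ is false.
  3 (successors {0, 3, 4}): φ is false.
  4 (successors {2, 4}): φ is false.
  5 (successors {2, 4}): φ is false.
For instance, at 2:
  At 2: \Box (s \land \Diamond (q \lor p)) requires s \land \Diamond (q \lor p) at every successor {2}.
    s \land \Diamond (q \lor p) fails at 2, so \Box (s \land \Diamond (q \lor p)) is false at 2.
      At 2: s is true, \Diamond (q \lor p) is false, so s \land \Diamond (q \lor p) is false.
Satisfying worlds: {0}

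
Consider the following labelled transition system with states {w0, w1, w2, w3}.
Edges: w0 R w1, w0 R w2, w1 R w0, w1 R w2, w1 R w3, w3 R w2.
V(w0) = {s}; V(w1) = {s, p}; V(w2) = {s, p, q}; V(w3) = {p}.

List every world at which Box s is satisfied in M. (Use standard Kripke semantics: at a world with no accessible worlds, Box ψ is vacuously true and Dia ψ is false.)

Let φ = Box s. Evaluate φ at each world:
  w0 (successors {w1, w2}): φ is true.
  w1 (successors {w0, w2, w3}): φ is false.
  w2 (successors ∅): φ is true.
  w3 (successors {w2}): φ is true.
For instance, at w0:
  At w0: Box s requires s at every successor {w1, w2}.
    At w1: s is true.
    At w2: s is true.
  So Box s is true at w0.
Satisfying worlds: {w0, w2, w3}

w0, w2, w3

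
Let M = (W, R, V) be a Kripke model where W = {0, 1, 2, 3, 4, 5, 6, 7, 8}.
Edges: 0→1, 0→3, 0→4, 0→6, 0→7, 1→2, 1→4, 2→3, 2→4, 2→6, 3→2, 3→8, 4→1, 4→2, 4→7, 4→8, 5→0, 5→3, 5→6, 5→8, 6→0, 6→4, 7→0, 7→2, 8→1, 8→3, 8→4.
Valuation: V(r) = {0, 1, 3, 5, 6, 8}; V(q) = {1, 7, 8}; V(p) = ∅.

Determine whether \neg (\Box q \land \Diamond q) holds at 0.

At 0: \Box q \land \Diamond q is false, so \neg (\Box q \land \Diamond q) is true.
  At 0: \Box q is false, \Diamond q is true, so \Box q \land \Diamond q is false.
    At 0: \Box q requires q at every successor {1, 3, 4, 6, 7}.
      q fails at 3, so \Box q is false at 0.
    At 0: \Diamond q requires q at some successor in {1, 3, 4, 6, 7}.
      q holds at 1, so \Diamond q is true at 0.

Yes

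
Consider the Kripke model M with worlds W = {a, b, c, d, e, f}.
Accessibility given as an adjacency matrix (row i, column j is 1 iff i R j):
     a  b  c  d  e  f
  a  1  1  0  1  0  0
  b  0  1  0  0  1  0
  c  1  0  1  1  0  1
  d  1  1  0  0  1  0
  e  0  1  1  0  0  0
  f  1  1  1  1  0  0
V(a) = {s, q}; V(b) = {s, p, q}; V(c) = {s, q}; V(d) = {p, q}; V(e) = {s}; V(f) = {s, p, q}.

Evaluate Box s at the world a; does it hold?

No

At a: Box s requires s at every successor {a, b, d}.
  s fails at d, so Box s is false at a.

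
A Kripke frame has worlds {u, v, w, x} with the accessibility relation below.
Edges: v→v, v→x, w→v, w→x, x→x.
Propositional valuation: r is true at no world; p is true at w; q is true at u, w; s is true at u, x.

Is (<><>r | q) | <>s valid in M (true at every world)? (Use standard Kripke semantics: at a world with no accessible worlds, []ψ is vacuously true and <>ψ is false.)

Let φ = (<><>r | q) | <>s. Evaluate φ at each world:
  u (successors ∅): φ is true.
  v (successors {v, x}): φ is true.
  w (successors {v, x}): φ is true.
  x (successors {x}): φ is true.
For instance, at v:
  At v: <><>r | q is false, <>s is true, so (<><>r | q) | <>s is true.
    At v: <><>r is false, q is false, so <><>r | q is false.
      At v: <><>r requires <>r at some successor in {v, x}.
        At v: <>r is false.
        At x: <>r is false.
      So <><>r is false at v.
    At v: <>s requires s at some successor in {v, x}.
      s holds at x, so <>s is true at v.

Yes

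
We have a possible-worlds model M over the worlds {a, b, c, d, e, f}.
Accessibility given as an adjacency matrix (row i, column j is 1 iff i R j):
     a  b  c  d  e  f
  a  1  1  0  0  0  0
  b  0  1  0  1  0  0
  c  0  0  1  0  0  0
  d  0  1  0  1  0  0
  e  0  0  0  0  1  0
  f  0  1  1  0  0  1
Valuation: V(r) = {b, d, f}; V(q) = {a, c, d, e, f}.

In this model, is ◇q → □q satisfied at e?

At e: ◇q is true, □q is true, so ◇q → □q is true.
  At e: ◇q requires q at some successor in {e}.
    q holds at e, so ◇q is true at e.
  At e: □q requires q at every successor {e}.
    At e: q is true.
  So □q is true at e.

Yes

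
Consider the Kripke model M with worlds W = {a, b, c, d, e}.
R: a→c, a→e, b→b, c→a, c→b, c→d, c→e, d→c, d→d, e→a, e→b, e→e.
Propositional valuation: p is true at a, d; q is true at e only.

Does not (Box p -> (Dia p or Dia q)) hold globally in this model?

Let φ = not (Box p -> (Dia p or Dia q)). Evaluate φ at each world:
  a (successors {c, e}): φ is false.
  b (successors {b}): φ is false.
  c (successors {a, b, d, e}): φ is false.
  d (successors {c, d}): φ is false.
  e (successors {a, b, e}): φ is false.
Detail at a (counterexample):
  At a: Box p -> (Dia p or Dia q) is true, so not (Box p -> (Dia p or Dia q)) is false.
    At a: Box p is false, Dia p or Dia q is true, so Box p -> (Dia p or Dia q) is true.
      At a: Box p requires p at every successor {c, e}.
        p fails at c, so Box p is false at a.
      At a: Dia p is false, Dia q is true, so Dia p or Dia q is true.

No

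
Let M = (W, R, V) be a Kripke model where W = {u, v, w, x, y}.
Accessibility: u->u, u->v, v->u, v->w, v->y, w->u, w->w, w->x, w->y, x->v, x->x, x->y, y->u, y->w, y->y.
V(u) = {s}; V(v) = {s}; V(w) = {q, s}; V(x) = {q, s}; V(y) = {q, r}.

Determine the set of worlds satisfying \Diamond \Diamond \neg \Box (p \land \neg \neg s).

Let φ = \Diamond \Diamond \neg \Box (p \land \neg \neg s). Evaluate φ at each world:
  u (successors {u, v}): φ is true.
  v (successors {u, w, y}): φ is true.
  w (successors {u, w, x, y}): φ is true.
  x (successors {v, x, y}): φ is true.
  y (successors {u, w, y}): φ is true.
For instance, at v:
  At v: \Diamond \Diamond \neg \Box (p \land \neg \neg s) requires \Diamond \neg \Box (p \land \neg \neg s) at some successor in {u, w, y}.
    \Diamond \neg \Box (p \land \neg \neg s) holds at u, so \Diamond \Diamond \neg \Box (p \land \neg \neg s) is true at v.
      At u: \Diamond \neg \Box (p \land \neg \neg s) requires \neg \Box (p \land \neg \neg s) at some successor in {u, v}.
        \neg \Box (p \land \neg \neg s) holds at u, so \Diamond \neg \Box (p \land \neg \neg s) is true at u.
Satisfying worlds: {u, v, w, x, y}

u, v, w, x, y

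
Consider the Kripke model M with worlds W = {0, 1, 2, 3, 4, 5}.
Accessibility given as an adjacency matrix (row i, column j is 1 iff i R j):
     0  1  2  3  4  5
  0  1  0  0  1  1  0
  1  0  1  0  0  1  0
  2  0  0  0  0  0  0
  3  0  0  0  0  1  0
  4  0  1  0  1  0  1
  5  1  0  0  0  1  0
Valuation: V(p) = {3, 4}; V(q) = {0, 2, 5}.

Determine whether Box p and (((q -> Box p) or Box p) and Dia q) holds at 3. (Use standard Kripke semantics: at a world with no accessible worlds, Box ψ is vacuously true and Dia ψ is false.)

At 3: Box p is true, ((q -> Box p) or Box p) and Dia q is false, so Box p and (((q -> Box p) or Box p) and Dia q) is false.
  At 3: Box p requires p at every successor {4}.
    At 4: p is true.
  So Box p is true at 3.
  At 3: (q -> Box p) or Box p is true, Dia q is false, so ((q -> Box p) or Box p) and Dia q is false.
    At 3: q -> Box p is true, Box p is true, so (q -> Box p) or Box p is true.
      At 3: q is false, Box p is true, so q -> Box p is true.
      At 3: Box p requires p at every successor {4}.
        At 4: p is true.
      So Box p is true at 3.
    At 3: Dia q requires q at some successor in {4}.
      At 4: q is false.
    So Dia q is false at 3.

No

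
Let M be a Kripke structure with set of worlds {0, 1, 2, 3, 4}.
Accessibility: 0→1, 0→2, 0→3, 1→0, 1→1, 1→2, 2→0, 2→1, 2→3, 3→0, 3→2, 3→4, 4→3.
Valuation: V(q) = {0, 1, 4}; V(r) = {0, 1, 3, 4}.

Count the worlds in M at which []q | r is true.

Let φ = []q | r. Evaluate φ at each world:
  0 (successors {1, 2, 3}): φ is true.
  1 (successors {0, 1, 2}): φ is true.
  2 (successors {0, 1, 3}): φ is false.
  3 (successors {0, 2, 4}): φ is true.
  4 (successors {3}): φ is true.
For instance, at 2:
  At 2: []q is false, r is false, so []q | r is false.
    At 2: []q requires q at every successor {0, 1, 3}.
      q fails at 3, so []q is false at 2.
Satisfying worlds: {0, 1, 3, 4}

4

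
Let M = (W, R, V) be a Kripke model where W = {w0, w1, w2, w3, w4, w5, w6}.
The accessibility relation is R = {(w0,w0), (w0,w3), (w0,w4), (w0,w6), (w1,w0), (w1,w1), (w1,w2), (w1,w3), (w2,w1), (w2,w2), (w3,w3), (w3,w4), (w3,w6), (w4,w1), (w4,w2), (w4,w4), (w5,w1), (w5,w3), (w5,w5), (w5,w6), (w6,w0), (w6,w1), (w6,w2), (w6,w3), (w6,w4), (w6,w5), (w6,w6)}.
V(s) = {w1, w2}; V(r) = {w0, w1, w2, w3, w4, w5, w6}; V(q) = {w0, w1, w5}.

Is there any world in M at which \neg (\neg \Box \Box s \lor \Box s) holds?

Let φ = \neg (\neg \Box \Box s \lor \Box s). Evaluate φ at each world:
  w0 (successors {w0, w3, w4, w6}): φ is false.
  w1 (successors {w0, w1, w2, w3}): φ is false.
  w2 (successors {w1, w2}): φ is false.
  w3 (successors {w3, w4, w6}): φ is false.
  w4 (successors {w1, w2, w4}): φ is false.
  w5 (successors {w1, w3, w5, w6}): φ is false.
  w6 (successors {w0, w1, w2, w3, w4, w5, w6}): φ is false.
For instance, at w5:
  At w5: \neg \Box \Box s \lor \Box s is true, so \neg (\neg \Box \Box s \lor \Box s) is false.
    At w5: \neg \Box \Box s is true, \Box s is false, so \neg \Box \Box s \lor \Box s is true.
      At w5: \Box \Box s is false, so \neg \Box \Box s is true.
      At w5: \Box s requires s at every successor {w1, w3, w5, w6}.
        s fails at w3, so \Box s is false at w5.

No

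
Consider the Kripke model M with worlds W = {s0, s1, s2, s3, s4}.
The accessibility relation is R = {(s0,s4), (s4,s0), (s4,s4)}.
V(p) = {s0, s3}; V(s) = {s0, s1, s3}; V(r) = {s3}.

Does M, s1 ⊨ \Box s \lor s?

Yes

At s1: \Box s is true, s is true, so \Box s \lor s is true.
  At s1: no accessible worlds, so \Box s holds vacuously.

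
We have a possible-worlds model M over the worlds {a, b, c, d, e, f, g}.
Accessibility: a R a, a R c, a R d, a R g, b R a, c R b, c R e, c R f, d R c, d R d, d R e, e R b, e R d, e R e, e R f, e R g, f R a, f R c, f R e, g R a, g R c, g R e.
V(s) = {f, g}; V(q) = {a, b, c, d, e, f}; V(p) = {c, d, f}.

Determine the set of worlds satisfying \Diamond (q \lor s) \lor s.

Let φ = \Diamond (q \lor s) \lor s. Evaluate φ at each world:
  a (successors {a, c, d, g}): φ is true.
  b (successors {a}): φ is true.
  c (successors {b, e, f}): φ is true.
  d (successors {c, d, e}): φ is true.
  e (successors {b, d, e, f, g}): φ is true.
  f (successors {a, c, e}): φ is true.
  g (successors {a, c, e}): φ is true.
For instance, at a:
  At a: \Diamond (q \lor s) is true, s is false, so \Diamond (q \lor s) \lor s is true.
    At a: \Diamond (q \lor s) requires q \lor s at some successor in {a, c, d, g}.
      q \lor s holds at a, so \Diamond (q \lor s) is true at a.
Satisfying worlds: {a, b, c, d, e, f, g}

a, b, c, d, e, f, g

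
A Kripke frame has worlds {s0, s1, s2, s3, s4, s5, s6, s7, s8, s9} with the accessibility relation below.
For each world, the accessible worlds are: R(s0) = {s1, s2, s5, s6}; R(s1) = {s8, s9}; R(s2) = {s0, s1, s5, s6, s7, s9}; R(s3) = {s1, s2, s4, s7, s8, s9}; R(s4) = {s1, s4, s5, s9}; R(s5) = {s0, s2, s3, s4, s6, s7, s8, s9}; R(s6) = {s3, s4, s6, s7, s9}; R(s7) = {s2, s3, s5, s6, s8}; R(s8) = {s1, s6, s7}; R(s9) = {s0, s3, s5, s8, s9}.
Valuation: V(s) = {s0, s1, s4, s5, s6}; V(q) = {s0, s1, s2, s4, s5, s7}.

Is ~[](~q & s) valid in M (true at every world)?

Yes

Let φ = ~[](~q & s). Evaluate φ at each world:
  s0 (successors {s1, s2, s5, s6}): φ is true.
  s1 (successors {s8, s9}): φ is true.
  s2 (successors {s0, s1, s5, s6, s7, s9}): φ is true.
  s3 (successors {s1, s2, s4, s7, s8, s9}): φ is true.
  s4 (successors {s1, s4, s5, s9}): φ is true.
  s5 (successors {s0, s2, s3, s4, s6, s7, s8, s9}): φ is true.
  s6 (successors {s3, s4, s6, s7, s9}): φ is true.
  s7 (successors {s2, s3, s5, s6, s8}): φ is true.
  s8 (successors {s1, s6, s7}): φ is true.
  s9 (successors {s0, s3, s5, s8, s9}): φ is true.
For instance, at s4:
  At s4: [](~q & s) is false, so ~[](~q & s) is true.
    At s4: [](~q & s) requires ~q & s at every successor {s1, s4, s5, s9}.
      ~q & s fails at s1, so [](~q & s) is false at s4.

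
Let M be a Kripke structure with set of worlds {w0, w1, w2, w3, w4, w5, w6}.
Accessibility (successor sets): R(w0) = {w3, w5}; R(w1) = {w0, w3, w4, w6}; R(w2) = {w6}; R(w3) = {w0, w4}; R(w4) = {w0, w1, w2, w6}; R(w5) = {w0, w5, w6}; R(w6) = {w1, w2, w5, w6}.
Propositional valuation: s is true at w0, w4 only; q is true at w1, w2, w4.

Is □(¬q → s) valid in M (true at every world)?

No

Recall that □ψ holds at a world iff ψ holds at every accessible world, and ◇ψ holds iff ψ holds at some accessible world.
Let φ = □(¬q → s). Evaluate φ at each world:
  w0 (successors {w3, w5}): φ is false.
  w1 (successors {w0, w3, w4, w6}): φ is false.
  w2 (successors {w6}): φ is false.
  w3 (successors {w0, w4}): φ is true.
  w4 (successors {w0, w1, w2, w6}): φ is false.
  w5 (successors {w0, w5, w6}): φ is false.
  w6 (successors {w1, w2, w5, w6}): φ is false.
Detail at w0 (counterexample):
  At w0: □(¬q → s) requires ¬q → s at every successor {w3, w5}.
    ¬q → s fails at w3, so □(¬q → s) is false at w0.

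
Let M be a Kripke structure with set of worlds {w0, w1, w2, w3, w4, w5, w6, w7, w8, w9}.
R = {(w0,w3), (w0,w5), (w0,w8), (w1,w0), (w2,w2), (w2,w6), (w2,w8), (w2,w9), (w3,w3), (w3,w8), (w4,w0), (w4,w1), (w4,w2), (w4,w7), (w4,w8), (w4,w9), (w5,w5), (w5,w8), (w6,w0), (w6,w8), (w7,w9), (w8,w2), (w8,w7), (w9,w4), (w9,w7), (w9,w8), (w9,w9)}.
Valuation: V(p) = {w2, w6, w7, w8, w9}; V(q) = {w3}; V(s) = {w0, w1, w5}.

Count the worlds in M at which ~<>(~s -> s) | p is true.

6

Let φ = ~<>(~s -> s) | p. Evaluate φ at each world:
  w0 (successors {w3, w5, w8}): φ is false.
  w1 (successors {w0}): φ is false.
  w2 (successors {w2, w6, w8, w9}): φ is true.
  w3 (successors {w3, w8}): φ is true.
  w4 (successors {w0, w1, w2, w7, w8, w9}): φ is false.
  w5 (successors {w5, w8}): φ is false.
  w6 (successors {w0, w8}): φ is true.
  w7 (successors {w9}): φ is true.
  w8 (successors {w2, w7}): φ is true.
  w9 (successors {w4, w7, w8, w9}): φ is true.
For instance, at w6:
  At w6: ~<>(~s -> s) is false, p is true, so ~<>(~s -> s) | p is true.
    At w6: <>(~s -> s) is true, so ~<>(~s -> s) is false.
      At w6: <>(~s -> s) requires ~s -> s at some successor in {w0, w8}.
        ~s -> s holds at w0, so <>(~s -> s) is true at w6.
Satisfying worlds: {w2, w3, w6, w7, w8, w9}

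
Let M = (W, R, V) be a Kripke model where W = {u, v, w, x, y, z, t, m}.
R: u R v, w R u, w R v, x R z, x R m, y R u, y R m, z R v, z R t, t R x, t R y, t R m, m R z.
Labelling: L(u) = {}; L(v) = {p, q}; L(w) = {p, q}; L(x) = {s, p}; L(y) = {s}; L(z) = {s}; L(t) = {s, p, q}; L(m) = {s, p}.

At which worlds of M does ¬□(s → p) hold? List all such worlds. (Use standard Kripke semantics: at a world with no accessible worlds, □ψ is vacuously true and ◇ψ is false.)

Recall that □ψ holds at a world iff ψ holds at every accessible world, and ◇ψ holds iff ψ holds at some accessible world.
Let φ = ¬□(s → p). Evaluate φ at each world:
  u (successors {v}): φ is false.
  v (successors ∅): φ is false.
  w (successors {u, v}): φ is false.
  x (successors {z, m}): φ is true.
  y (successors {u, m}): φ is false.
  z (successors {v, t}): φ is false.
  t (successors {x, y, m}): φ is true.
  m (successors {z}): φ is true.
For instance, at w:
  At w: □(s → p) is true, so ¬□(s → p) is false.
    At w: □(s → p) requires s → p at every successor {u, v}.
      At u: s → p is true.
      At v: s → p is true.
    So □(s → p) is true at w.
Satisfying worlds: {x, t, m}

x, t, m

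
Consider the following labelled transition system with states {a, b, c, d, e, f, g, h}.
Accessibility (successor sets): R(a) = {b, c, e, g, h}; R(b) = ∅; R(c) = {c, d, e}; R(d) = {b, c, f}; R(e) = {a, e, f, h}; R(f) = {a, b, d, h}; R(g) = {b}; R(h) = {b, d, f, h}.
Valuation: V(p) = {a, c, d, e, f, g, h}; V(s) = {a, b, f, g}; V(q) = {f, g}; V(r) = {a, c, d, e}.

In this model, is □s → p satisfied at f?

Yes

Recall that □ψ holds at a world iff ψ holds at every accessible world, and ◇ψ holds iff ψ holds at some accessible world.
At f: □s is false, p is true, so □s → p is true.
  At f: □s requires s at every successor {a, b, d, h}.
    s fails at d, so □s is false at f.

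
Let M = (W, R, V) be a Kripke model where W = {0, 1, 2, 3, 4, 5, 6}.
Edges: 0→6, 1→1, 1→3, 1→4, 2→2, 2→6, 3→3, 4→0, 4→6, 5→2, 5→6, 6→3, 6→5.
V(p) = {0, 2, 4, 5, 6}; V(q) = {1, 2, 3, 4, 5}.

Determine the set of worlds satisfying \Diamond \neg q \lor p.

0, 2, 4, 5, 6

Let φ = \Diamond \neg q \lor p. Evaluate φ at each world:
  0 (successors {6}): φ is true.
  1 (successors {1, 3, 4}): φ is false.
  2 (successors {2, 6}): φ is true.
  3 (successors {3}): φ is false.
  4 (successors {0, 6}): φ is true.
  5 (successors {2, 6}): φ is true.
  6 (successors {3, 5}): φ is true.
For instance, at 5:
  At 5: \Diamond \neg q is true, p is true, so \Diamond \neg q \lor p is true.
    At 5: \Diamond \neg q requires \neg q at some successor in {2, 6}.
      \neg q holds at 6, so \Diamond \neg q is true at 5.
Satisfying worlds: {0, 2, 4, 5, 6}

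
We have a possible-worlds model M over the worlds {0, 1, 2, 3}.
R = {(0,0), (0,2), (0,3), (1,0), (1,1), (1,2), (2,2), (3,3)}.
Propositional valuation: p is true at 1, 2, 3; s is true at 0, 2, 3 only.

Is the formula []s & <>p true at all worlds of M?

Let φ = []s & <>p. Evaluate φ at each world:
  0 (successors {0, 2, 3}): φ is true.
  1 (successors {0, 1, 2}): φ is false.
  2 (successors {2}): φ is true.
  3 (successors {3}): φ is true.
Detail at 1 (counterexample):
  At 1: []s is false, <>p is true, so []s & <>p is false.
    At 1: []s requires s at every successor {0, 1, 2}.
      s fails at 1, so []s is false at 1.
    At 1: <>p requires p at some successor in {0, 1, 2}.
      p holds at 1, so <>p is true at 1.

No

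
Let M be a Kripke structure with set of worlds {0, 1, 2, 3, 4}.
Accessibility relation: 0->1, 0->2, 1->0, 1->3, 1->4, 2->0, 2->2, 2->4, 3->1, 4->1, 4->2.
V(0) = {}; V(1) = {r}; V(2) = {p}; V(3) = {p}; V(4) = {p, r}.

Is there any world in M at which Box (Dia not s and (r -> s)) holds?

No

Let φ = Box (Dia not s and (r -> s)). Evaluate φ at each world:
  0 (successors {1, 2}): φ is false.
  1 (successors {0, 3, 4}): φ is false.
  2 (successors {0, 2, 4}): φ is false.
  3 (successors {1}): φ is false.
  4 (successors {1, 2}): φ is false.
For instance, at 3:
  At 3: Box (Dia not s and (r -> s)) requires Dia not s and (r -> s) at every successor {1}.
    Dia not s and (r -> s) fails at 1, so Box (Dia not s and (r -> s)) is false at 3.
      At 1: Dia not s is true, r -> s is false, so Dia not s and (r -> s) is false.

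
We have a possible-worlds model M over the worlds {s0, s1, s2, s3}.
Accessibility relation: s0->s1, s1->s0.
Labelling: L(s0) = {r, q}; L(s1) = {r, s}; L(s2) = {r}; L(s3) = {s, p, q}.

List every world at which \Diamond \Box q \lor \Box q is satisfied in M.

s0, s1, s2, s3

Recall that \Box ψ holds at a world iff ψ holds at every accessible world, and \Diamond ψ holds iff ψ holds at some accessible world.
Let φ = \Diamond \Box q \lor \Box q. Evaluate φ at each world:
  s0 (successors {s1}): φ is true.
  s1 (successors {s0}): φ is true.
  s2 (successors ∅): φ is true.
  s3 (successors ∅): φ is true.
For instance, at s1:
  At s1: \Diamond \Box q is false, \Box q is true, so \Diamond \Box q \lor \Box q is true.
    At s1: \Diamond \Box q requires \Box q at some successor in {s0}.
      At s0: \Box q is false.
    So \Diamond \Box q is false at s1.
    At s1: \Box q requires q at every successor {s0}.
      At s0: q is true.
    So \Box q is true at s1.
Satisfying worlds: {s0, s1, s2, s3}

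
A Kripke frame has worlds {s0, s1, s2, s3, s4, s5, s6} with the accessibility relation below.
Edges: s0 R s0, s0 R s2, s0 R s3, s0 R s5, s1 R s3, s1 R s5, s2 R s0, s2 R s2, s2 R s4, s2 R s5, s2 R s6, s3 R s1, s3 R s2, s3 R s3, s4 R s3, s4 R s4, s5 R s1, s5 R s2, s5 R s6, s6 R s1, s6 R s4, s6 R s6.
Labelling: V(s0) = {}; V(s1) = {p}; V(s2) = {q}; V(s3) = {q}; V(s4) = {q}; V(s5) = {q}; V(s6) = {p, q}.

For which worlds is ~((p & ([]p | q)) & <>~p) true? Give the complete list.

s0, s1, s2, s3, s4, s5

Let φ = ~((p & ([]p | q)) & <>~p). Evaluate φ at each world:
  s0 (successors {s0, s2, s3, s5}): φ is true.
  s1 (successors {s3, s5}): φ is true.
  s2 (successors {s0, s2, s4, s5, s6}): φ is true.
  s3 (successors {s1, s2, s3}): φ is true.
  s4 (successors {s3, s4}): φ is true.
  s5 (successors {s1, s2, s6}): φ is true.
  s6 (successors {s1, s4, s6}): φ is false.
For instance, at s4:
  At s4: (p & ([]p | q)) & <>~p is false, so ~((p & ([]p | q)) & <>~p) is true.
    At s4: p & ([]p | q) is false, <>~p is true, so (p & ([]p | q)) & <>~p is false.
      At s4: p is false, []p | q is true, so p & ([]p | q) is false.
      At s4: <>~p requires ~p at some successor in {s3, s4}.
        ~p holds at s3, so <>~p is true at s4.
Satisfying worlds: {s0, s1, s2, s3, s4, s5}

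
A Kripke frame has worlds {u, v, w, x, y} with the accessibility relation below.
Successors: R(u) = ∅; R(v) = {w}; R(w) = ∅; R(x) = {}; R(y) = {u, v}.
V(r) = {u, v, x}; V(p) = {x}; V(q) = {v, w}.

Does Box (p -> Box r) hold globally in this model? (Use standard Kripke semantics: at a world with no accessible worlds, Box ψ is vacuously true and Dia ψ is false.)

Let φ = Box (p -> Box r). Evaluate φ at each world:
  u (successors ∅): φ is true.
  v (successors {w}): φ is true.
  w (successors ∅): φ is true.
  x (successors ∅): φ is true.
  y (successors {u, v}): φ is true.
For instance, at v:
  At v: Box (p -> Box r) requires p -> Box r at every successor {w}.
      At w: p is false, Box r is true, so p -> Box r is true.
  So Box (p -> Box r) is true at v.

Yes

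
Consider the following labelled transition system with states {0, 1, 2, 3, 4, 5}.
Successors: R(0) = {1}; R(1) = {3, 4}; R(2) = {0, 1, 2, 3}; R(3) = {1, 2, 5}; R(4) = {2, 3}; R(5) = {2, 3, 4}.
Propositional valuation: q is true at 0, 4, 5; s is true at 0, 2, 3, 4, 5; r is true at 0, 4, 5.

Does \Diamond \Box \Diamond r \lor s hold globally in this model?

Let φ = \Diamond \Box \Diamond r \lor s. Evaluate φ at each world:
  0 (successors {1}): φ is true.
  1 (successors {3, 4}): φ is true.
  2 (successors {0, 1, 2, 3}): φ is true.
  3 (successors {1, 2, 5}): φ is true.
  4 (successors {2, 3}): φ is true.
  5 (successors {2, 3, 4}): φ is true.
For instance, at 3:
  At 3: \Diamond \Box \Diamond r is false, s is true, so \Diamond \Box \Diamond r \lor s is true.
    At 3: \Diamond \Box \Diamond r requires \Box \Diamond r at some successor in {1, 2, 5}.
      At 1: \Box \Diamond r is false.
      At 2: \Box \Diamond r is false.
      At 5: \Box \Diamond r is false.
    So \Diamond \Box \Diamond r is false at 3.

Yes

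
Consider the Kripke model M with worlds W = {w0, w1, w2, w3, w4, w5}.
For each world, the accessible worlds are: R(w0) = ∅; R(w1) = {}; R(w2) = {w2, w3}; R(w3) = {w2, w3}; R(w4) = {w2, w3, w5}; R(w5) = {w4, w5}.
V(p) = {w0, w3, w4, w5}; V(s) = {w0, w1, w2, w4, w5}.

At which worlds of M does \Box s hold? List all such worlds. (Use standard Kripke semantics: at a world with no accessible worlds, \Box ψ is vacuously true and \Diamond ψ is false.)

Let φ = \Box s. Evaluate φ at each world:
  w0 (successors ∅): φ is true.
  w1 (successors ∅): φ is true.
  w2 (successors {w2, w3}): φ is false.
  w3 (successors {w2, w3}): φ is false.
  w4 (successors {w2, w3, w5}): φ is false.
  w5 (successors {w4, w5}): φ is true.
For instance, at w4:
  At w4: \Box s requires s at every successor {w2, w3, w5}.
    s fails at w3, so \Box s is false at w4.
Satisfying worlds: {w0, w1, w5}

w0, w1, w5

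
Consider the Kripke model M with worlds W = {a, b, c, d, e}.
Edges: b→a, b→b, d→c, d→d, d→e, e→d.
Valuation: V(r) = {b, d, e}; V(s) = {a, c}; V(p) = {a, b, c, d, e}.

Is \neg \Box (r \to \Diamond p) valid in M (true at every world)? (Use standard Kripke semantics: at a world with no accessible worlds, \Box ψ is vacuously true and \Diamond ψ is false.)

No

Let φ = \neg \Box (r \to \Diamond p). Evaluate φ at each world:
  a (successors ∅): φ is false.
  b (successors {a, b}): φ is false.
  c (successors ∅): φ is false.
  d (successors {c, d, e}): φ is false.
  e (successors {d}): φ is false.
Detail at a (counterexample):
  At a: \Box (r \to \Diamond p) is true, so \neg \Box (r \to \Diamond p) is false.
    At a: no accessible worlds, so \Box (r \to \Diamond p) holds vacuously.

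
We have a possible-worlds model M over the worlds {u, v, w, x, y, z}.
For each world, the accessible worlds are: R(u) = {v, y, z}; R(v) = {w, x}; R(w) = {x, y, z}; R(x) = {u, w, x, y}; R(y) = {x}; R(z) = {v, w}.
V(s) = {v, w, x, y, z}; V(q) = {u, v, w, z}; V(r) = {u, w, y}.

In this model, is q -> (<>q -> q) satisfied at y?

Yes

At y: q is false, <>q -> q is true, so q -> (<>q -> q) is true.
  At y: <>q is false, q is false, so <>q -> q is true.
    At y: <>q requires q at some successor in {x}.
      At x: q is false.
    So <>q is false at y.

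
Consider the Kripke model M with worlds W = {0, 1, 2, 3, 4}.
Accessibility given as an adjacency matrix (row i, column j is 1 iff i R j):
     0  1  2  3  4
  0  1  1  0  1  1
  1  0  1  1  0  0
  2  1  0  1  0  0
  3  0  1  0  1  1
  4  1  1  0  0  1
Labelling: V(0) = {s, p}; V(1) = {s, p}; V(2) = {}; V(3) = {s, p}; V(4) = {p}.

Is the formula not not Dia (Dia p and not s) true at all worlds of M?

Yes

Recall that Dia ψ holds at a world iff ψ holds at some accessible world.
Let φ = not not Dia (Dia p and not s). Evaluate φ at each world:
  0 (successors {0, 1, 3, 4}): φ is true.
  1 (successors {1, 2}): φ is true.
  2 (successors {0, 2}): φ is true.
  3 (successors {1, 3, 4}): φ is true.
  4 (successors {0, 1, 4}): φ is true.
For instance, at 2:
  At 2: not Dia (Dia p and not s) is false, so not not Dia (Dia p and not s) is true.
    At 2: Dia (Dia p and not s) is true, so not Dia (Dia p and not s) is false.
      At 2: Dia (Dia p and not s) requires Dia p and not s at some successor in {0, 2}.
        Dia p and not s holds at 2, so Dia (Dia p and not s) is true at 2.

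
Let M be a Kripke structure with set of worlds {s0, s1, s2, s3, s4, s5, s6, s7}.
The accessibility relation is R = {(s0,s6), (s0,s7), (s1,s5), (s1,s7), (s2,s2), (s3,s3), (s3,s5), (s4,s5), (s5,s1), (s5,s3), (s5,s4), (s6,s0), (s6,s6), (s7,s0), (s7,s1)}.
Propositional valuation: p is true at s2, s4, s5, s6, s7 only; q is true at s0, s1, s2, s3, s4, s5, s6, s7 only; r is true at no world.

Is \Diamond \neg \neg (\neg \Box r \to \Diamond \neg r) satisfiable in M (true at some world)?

Let φ = \Diamond \neg \neg (\neg \Box r \to \Diamond \neg r). Evaluate φ at each world:
  s0 (successors {s6, s7}): φ is true.
  s1 (successors {s5, s7}): φ is true.
  s2 (successors {s2}): φ is true.
  s3 (successors {s3, s5}): φ is true.
  s4 (successors {s5}): φ is true.
  s5 (successors {s1, s3, s4}): φ is true.
  s6 (successors {s0, s6}): φ is true.
  s7 (successors {s0, s1}): φ is true.
Detail at s0 (witness):
  At s0: \Diamond \neg \neg (\neg \Box r \to \Diamond \neg r) requires \neg \neg (\neg \Box r \to \Diamond \neg r) at some successor in {s6, s7}.
    \neg \neg (\neg \Box r \to \Diamond \neg r) holds at s6, so \Diamond \neg \neg (\neg \Box r \to \Diamond \neg r) is true at s0.
      At s6: \neg (\neg \Box r \to \Diamond \neg r) is false, so \neg \neg (\neg \Box r \to \Diamond \neg r) is true.

Yes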